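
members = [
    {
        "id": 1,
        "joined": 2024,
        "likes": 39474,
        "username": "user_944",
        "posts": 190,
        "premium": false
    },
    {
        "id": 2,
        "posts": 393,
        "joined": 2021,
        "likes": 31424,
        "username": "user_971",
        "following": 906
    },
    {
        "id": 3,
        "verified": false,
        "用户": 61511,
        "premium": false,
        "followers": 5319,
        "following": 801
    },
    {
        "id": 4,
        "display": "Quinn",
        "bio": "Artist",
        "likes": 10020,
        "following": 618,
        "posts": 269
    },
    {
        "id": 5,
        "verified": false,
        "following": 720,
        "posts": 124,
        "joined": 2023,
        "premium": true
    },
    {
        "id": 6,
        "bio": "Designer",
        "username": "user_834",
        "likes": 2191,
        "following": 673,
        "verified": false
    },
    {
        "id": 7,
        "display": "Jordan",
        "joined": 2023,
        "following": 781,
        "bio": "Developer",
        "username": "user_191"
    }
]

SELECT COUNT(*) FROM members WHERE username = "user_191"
1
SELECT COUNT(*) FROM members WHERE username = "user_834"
1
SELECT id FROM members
[1, 2, 3, 4, 5, 6, 7]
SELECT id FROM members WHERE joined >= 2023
[1, 5, 7]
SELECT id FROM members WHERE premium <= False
[1, 3]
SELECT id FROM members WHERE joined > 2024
[]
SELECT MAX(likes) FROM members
39474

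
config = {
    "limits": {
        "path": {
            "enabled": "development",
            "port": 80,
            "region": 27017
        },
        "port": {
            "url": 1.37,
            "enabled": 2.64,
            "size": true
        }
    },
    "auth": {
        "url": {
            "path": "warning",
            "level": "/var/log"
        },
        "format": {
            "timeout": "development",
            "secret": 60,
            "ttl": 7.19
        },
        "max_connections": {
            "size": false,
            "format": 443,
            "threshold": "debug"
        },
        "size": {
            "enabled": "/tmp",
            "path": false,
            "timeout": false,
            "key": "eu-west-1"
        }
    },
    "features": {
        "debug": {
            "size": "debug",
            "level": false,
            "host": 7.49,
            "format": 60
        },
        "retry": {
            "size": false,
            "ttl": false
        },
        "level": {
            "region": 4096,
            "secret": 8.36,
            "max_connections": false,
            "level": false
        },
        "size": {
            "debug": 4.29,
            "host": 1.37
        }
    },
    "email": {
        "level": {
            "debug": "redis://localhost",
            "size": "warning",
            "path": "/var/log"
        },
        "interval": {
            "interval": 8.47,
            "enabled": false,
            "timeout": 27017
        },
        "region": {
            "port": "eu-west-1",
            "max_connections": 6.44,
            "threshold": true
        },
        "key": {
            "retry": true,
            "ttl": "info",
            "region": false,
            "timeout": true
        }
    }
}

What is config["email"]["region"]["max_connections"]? 6.44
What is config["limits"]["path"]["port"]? 80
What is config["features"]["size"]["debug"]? 4.29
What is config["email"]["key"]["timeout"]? True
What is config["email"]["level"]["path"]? "/var/log"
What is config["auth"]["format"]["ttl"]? 7.19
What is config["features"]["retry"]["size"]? False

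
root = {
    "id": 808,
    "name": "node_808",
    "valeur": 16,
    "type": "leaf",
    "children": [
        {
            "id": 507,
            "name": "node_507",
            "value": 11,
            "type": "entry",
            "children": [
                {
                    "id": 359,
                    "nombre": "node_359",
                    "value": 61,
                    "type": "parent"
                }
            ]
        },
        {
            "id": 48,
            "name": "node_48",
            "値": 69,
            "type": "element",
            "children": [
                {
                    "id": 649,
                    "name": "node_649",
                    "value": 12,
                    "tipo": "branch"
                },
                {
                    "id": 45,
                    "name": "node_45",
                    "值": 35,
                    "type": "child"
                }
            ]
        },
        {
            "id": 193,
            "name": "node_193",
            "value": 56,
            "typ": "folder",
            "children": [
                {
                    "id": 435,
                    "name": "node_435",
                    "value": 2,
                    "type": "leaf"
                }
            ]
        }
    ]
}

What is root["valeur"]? 16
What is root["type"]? "leaf"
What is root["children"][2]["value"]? 56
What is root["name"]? "node_808"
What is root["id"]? 808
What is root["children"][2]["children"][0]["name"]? "node_435"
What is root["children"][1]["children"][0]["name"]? "node_649"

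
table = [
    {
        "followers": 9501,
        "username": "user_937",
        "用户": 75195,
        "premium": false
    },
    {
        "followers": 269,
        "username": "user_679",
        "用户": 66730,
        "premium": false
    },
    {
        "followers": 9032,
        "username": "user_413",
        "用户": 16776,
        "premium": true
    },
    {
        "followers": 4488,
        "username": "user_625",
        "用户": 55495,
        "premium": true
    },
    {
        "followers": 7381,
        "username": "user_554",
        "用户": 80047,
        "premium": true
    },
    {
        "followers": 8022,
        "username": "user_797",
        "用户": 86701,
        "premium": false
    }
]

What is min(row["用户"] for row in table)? 16776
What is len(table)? 6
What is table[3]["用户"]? 55495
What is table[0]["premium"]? False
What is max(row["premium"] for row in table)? True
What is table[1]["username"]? "user_679"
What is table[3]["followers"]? 4488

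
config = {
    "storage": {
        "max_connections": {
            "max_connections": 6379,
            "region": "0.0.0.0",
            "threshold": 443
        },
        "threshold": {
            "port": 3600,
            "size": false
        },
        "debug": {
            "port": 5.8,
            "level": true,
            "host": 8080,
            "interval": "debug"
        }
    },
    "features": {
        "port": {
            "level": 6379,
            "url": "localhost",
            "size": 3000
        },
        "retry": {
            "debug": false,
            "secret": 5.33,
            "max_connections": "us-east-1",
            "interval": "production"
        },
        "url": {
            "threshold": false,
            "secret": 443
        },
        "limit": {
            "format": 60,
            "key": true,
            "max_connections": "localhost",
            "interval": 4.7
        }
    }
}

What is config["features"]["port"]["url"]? "localhost"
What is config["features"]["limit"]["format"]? 60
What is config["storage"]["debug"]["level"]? True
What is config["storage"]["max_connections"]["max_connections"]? 6379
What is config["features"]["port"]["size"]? 3000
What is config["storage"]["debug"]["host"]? 8080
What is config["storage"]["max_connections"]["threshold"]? 443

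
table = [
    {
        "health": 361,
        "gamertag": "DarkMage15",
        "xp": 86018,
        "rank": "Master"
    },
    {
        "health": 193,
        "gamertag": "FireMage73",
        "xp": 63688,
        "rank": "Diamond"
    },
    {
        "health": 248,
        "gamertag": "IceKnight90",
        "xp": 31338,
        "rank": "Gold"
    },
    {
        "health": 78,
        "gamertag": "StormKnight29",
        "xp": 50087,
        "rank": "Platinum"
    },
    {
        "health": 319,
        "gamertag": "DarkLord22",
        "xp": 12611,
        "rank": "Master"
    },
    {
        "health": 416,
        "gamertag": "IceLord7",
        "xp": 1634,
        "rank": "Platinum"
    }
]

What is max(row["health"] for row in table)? 416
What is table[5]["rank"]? "Platinum"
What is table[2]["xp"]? 31338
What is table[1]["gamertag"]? "FireMage73"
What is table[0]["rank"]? "Master"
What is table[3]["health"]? 78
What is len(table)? 6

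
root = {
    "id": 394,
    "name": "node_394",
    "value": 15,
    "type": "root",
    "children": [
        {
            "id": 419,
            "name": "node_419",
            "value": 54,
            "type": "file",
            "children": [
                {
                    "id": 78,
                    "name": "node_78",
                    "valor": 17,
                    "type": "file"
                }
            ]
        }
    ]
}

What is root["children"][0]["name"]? "node_419"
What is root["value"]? 15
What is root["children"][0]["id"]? 419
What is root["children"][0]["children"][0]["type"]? "file"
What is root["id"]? 394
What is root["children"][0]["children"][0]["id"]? 78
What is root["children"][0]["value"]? 54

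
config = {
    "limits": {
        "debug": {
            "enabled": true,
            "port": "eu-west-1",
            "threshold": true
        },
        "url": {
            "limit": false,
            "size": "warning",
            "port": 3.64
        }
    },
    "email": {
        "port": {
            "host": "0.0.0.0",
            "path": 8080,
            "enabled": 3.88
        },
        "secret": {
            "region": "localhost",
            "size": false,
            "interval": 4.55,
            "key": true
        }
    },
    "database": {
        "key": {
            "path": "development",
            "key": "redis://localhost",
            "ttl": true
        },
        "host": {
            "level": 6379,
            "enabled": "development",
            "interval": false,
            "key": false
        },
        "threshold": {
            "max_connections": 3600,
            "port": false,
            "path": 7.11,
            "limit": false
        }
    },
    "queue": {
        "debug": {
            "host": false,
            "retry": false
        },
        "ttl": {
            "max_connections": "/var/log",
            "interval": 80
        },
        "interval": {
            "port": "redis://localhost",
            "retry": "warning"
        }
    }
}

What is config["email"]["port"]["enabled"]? 3.88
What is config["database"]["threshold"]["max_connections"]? 3600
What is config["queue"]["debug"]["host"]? False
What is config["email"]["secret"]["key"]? True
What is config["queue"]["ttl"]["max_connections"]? "/var/log"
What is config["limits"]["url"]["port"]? 3.64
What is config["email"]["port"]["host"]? "0.0.0.0"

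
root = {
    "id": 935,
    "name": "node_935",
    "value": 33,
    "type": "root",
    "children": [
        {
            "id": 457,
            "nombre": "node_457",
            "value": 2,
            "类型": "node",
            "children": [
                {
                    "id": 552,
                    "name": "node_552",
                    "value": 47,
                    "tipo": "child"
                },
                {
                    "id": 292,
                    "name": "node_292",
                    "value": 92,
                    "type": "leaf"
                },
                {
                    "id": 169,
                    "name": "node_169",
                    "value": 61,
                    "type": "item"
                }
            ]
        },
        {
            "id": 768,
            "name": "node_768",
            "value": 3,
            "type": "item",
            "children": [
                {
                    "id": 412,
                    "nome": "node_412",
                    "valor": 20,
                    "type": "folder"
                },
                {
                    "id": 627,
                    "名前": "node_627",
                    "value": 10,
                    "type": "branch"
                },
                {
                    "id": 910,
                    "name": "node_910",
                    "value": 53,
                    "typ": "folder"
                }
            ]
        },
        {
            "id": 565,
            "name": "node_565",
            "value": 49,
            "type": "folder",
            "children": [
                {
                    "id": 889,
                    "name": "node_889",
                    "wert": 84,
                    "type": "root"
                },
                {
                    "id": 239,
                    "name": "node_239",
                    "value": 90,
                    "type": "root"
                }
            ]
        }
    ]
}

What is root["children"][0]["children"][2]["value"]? 61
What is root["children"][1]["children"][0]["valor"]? 20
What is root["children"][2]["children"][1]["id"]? 239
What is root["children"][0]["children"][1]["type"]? "leaf"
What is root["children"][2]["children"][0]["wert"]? 84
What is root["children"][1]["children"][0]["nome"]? "node_412"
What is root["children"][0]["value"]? 2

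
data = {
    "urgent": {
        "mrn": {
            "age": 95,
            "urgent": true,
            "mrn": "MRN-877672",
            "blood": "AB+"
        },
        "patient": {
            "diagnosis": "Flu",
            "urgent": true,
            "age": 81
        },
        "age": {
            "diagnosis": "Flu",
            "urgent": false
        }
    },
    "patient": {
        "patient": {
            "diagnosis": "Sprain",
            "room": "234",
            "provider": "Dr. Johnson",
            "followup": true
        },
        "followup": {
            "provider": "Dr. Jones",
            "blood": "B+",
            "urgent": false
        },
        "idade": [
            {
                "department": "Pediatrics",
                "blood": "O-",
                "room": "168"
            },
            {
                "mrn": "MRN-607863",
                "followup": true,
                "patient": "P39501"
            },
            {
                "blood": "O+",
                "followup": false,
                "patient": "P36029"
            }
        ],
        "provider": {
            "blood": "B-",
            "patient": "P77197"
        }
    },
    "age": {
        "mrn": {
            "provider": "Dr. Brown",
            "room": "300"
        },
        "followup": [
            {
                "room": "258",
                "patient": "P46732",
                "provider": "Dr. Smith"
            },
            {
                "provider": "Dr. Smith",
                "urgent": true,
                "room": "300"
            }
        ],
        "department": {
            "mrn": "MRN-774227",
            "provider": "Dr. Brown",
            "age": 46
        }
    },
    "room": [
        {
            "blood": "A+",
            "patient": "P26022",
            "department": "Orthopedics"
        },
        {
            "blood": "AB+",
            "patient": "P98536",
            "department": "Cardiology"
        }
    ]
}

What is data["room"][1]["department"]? "Cardiology"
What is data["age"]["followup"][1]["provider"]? "Dr. Smith"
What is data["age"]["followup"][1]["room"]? "300"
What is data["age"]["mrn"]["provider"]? "Dr. Brown"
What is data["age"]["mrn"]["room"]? "300"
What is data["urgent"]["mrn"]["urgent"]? True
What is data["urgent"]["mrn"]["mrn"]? "MRN-877672"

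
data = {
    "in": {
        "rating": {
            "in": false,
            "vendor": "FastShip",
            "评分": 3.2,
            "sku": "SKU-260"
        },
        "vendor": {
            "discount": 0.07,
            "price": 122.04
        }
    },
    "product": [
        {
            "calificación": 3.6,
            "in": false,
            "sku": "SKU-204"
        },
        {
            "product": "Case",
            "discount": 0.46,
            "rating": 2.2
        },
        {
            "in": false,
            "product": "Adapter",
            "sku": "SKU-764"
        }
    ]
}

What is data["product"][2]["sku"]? "SKU-764"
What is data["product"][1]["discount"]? 0.46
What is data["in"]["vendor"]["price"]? 122.04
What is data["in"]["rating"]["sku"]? "SKU-260"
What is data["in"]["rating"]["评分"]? 3.2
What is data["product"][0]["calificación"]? 3.6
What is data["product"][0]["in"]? False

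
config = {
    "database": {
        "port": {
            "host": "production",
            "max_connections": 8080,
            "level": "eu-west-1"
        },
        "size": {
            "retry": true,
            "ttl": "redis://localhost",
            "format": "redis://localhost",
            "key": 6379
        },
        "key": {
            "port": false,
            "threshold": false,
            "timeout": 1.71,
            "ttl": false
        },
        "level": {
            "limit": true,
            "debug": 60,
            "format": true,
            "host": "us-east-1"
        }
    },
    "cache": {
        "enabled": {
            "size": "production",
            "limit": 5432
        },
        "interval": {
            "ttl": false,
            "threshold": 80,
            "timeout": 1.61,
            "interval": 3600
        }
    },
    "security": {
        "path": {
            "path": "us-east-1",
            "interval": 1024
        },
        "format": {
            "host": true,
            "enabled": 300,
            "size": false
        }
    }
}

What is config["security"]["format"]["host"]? True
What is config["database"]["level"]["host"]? "us-east-1"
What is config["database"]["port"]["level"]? "eu-west-1"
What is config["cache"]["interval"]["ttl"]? False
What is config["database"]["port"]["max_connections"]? 8080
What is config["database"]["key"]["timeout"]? 1.71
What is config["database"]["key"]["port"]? False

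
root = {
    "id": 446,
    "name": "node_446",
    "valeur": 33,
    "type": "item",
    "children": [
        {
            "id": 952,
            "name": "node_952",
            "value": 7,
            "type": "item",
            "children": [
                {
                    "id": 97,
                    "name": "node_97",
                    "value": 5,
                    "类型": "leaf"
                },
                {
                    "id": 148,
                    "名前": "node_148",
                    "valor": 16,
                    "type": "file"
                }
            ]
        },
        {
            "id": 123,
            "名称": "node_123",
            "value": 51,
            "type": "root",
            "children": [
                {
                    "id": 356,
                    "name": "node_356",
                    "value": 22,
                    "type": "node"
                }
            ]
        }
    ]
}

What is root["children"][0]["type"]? "item"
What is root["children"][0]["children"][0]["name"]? "node_97"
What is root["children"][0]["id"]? 952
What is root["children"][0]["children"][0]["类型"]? "leaf"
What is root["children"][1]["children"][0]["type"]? "node"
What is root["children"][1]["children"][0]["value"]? 22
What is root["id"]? 446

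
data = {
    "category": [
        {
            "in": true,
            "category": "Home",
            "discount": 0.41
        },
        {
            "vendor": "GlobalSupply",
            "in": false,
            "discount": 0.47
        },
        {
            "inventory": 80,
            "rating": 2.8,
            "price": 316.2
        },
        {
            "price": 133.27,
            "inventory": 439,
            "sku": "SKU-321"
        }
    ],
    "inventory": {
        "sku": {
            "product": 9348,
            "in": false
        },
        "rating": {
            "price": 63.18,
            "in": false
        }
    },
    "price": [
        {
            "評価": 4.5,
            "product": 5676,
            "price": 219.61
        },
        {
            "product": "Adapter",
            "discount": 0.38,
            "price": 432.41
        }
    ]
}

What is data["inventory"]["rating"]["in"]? False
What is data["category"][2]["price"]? 316.2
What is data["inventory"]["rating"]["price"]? 63.18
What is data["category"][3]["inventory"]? 439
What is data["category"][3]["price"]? 133.27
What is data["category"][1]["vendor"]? "GlobalSupply"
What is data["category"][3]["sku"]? "SKU-321"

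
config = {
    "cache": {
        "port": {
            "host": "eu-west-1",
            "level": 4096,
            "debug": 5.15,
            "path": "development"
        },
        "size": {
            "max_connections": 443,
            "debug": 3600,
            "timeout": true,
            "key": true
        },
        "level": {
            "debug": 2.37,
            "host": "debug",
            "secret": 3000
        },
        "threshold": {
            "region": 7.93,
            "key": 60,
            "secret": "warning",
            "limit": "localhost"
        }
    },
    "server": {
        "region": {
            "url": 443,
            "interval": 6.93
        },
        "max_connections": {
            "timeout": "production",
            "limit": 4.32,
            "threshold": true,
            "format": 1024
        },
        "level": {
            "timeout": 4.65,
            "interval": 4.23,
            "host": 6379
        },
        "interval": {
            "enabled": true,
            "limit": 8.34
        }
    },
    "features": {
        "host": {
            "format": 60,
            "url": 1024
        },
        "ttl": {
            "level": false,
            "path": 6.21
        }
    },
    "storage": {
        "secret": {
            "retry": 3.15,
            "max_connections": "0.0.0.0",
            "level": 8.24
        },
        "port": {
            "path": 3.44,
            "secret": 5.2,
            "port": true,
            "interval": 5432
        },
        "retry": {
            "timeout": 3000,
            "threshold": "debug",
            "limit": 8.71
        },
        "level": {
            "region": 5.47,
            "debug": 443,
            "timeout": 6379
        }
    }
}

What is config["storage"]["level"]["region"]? 5.47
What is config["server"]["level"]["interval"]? 4.23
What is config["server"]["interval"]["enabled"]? True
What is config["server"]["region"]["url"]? 443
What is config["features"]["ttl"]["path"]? 6.21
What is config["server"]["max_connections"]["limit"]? 4.32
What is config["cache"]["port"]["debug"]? 5.15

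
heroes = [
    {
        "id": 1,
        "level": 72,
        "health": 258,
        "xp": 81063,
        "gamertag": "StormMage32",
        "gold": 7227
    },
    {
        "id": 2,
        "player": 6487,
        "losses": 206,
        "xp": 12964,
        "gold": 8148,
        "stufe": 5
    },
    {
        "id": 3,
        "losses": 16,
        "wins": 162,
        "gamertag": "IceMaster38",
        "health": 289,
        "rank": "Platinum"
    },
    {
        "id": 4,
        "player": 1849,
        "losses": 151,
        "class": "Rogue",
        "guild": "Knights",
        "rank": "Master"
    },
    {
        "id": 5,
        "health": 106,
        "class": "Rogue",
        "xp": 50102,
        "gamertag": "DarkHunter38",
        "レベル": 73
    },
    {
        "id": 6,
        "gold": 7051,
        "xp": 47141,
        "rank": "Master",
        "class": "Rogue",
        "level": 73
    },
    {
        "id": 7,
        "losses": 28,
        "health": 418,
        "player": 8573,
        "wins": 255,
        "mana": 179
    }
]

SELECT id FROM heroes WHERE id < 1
[]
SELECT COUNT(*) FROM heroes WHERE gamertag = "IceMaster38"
1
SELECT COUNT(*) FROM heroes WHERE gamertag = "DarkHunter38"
1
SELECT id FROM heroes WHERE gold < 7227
[6]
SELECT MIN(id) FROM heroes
1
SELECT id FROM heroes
[1, 2, 3, 4, 5, 6, 7]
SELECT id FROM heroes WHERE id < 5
[1, 2, 3, 4]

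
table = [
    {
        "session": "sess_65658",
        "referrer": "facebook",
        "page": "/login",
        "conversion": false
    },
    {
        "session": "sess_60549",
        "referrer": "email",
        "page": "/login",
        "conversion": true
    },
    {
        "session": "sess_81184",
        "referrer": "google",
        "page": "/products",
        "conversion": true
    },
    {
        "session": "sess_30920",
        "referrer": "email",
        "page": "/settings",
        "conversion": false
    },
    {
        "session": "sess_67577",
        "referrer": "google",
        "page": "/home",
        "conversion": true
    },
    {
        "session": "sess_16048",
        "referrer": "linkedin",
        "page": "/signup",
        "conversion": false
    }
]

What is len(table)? 6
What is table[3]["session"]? "sess_30920"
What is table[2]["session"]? "sess_81184"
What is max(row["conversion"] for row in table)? True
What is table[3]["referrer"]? "email"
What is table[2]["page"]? "/products"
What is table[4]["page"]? "/home"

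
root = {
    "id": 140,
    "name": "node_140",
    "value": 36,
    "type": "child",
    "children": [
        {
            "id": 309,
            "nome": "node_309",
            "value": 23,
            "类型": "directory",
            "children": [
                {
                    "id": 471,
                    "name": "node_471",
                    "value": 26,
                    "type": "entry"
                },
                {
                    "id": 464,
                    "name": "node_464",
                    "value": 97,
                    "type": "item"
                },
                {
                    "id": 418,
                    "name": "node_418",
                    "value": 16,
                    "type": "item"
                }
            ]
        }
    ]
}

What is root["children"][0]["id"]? 309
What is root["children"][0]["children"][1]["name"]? "node_464"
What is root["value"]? 36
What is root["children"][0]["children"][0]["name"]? "node_471"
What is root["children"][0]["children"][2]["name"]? "node_418"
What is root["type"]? "child"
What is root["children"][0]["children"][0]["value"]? 26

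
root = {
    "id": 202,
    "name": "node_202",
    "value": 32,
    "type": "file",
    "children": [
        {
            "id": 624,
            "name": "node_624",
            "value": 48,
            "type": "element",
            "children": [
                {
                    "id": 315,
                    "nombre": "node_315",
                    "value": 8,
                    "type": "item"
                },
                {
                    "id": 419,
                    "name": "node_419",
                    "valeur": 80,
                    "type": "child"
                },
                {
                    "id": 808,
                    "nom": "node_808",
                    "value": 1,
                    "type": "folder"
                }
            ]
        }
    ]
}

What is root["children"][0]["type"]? "element"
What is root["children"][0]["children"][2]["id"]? 808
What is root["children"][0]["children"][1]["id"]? 419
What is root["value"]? 32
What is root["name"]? "node_202"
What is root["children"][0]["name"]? "node_624"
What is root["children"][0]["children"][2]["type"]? "folder"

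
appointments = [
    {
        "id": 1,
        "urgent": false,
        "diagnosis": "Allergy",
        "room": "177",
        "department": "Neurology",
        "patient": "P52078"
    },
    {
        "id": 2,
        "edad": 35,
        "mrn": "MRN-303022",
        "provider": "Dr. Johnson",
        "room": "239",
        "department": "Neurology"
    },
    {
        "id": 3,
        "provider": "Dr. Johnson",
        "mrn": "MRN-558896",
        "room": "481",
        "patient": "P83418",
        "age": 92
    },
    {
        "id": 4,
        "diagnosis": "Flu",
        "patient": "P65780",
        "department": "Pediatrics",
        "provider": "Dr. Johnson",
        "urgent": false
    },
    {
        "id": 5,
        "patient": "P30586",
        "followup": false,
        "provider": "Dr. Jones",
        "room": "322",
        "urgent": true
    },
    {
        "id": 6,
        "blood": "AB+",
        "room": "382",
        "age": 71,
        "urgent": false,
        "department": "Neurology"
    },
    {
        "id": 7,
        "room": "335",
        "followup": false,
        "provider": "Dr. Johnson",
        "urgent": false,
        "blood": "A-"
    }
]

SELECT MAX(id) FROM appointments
7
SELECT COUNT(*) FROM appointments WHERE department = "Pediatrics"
1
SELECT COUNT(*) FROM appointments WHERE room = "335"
1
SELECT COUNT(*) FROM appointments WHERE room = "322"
1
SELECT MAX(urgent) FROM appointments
True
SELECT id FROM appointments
[1, 2, 3, 4, 5, 6, 7]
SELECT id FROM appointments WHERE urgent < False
[]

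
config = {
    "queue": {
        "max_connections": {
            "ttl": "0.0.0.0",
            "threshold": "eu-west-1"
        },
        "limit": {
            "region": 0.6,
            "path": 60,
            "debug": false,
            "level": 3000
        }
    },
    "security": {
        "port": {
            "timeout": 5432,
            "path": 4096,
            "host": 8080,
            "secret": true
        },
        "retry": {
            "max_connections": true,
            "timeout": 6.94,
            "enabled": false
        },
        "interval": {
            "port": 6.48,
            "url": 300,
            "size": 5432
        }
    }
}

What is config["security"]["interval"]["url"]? 300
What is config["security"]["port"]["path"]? 4096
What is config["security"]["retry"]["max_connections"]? True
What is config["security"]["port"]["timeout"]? 5432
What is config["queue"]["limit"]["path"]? 60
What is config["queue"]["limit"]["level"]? 3000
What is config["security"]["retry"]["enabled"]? False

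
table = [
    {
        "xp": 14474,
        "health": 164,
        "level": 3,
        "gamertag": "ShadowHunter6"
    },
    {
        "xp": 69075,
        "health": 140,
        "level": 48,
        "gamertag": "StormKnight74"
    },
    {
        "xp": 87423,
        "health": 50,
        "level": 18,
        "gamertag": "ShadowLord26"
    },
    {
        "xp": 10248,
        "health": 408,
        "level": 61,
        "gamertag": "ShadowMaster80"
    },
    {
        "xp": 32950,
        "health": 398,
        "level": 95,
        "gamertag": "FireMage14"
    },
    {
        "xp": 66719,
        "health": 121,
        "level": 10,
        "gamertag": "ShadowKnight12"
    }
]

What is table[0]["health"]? 164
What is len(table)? 6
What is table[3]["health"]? 408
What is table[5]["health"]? 121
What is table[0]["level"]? 3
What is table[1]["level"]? 48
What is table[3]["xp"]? 10248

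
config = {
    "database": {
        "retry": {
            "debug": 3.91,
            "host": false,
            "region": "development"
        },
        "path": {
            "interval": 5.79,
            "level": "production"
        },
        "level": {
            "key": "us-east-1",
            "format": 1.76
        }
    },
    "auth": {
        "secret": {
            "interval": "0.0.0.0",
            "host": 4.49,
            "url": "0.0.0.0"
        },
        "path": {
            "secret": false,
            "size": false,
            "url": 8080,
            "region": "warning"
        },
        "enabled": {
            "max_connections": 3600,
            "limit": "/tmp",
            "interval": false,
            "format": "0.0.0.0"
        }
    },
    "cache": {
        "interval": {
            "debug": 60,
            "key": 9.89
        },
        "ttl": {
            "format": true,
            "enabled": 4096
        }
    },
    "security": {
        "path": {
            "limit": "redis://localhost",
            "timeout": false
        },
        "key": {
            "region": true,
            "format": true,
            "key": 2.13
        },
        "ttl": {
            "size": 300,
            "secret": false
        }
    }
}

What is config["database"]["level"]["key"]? "us-east-1"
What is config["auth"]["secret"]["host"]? 4.49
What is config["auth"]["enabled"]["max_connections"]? 3600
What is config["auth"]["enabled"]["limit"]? "/tmp"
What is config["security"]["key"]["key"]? 2.13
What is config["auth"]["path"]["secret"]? False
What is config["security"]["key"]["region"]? True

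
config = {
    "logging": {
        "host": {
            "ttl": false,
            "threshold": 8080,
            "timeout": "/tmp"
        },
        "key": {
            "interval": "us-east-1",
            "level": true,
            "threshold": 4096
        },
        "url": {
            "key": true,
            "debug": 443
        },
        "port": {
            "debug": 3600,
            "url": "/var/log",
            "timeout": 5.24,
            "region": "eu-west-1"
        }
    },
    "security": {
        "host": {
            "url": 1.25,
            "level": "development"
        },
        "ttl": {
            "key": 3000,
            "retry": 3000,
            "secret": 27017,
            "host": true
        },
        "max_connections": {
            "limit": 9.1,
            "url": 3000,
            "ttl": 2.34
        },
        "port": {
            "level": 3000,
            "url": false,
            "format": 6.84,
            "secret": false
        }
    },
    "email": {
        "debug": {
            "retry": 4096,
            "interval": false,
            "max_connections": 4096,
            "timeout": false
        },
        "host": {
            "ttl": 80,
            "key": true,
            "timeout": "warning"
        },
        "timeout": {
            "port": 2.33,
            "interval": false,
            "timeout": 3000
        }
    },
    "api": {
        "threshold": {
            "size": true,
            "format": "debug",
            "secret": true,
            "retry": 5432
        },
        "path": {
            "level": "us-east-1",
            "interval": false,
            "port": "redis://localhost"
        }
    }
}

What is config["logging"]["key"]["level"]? True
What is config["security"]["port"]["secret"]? False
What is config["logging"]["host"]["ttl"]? False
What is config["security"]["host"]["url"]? 1.25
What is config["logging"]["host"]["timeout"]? "/tmp"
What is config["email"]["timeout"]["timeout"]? 3000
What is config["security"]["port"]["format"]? 6.84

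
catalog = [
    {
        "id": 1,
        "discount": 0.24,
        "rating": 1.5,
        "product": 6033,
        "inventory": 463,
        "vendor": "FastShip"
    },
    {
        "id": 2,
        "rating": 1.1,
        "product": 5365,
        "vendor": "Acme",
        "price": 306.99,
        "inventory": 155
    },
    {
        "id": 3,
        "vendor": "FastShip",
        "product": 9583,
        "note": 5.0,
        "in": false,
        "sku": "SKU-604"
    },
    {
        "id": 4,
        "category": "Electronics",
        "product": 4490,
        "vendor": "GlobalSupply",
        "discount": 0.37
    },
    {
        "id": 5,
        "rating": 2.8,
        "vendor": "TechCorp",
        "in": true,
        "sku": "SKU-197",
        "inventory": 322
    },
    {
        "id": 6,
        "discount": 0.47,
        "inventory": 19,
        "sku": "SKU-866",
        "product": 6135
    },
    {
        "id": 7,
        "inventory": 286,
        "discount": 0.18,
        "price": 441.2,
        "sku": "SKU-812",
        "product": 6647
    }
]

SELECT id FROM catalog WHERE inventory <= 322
[2, 5, 6, 7]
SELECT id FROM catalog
[1, 2, 3, 4, 5, 6, 7]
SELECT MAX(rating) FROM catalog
2.8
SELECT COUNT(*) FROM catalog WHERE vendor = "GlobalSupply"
1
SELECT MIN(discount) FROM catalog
0.18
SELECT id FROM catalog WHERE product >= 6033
[1, 3, 6, 7]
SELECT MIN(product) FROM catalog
4490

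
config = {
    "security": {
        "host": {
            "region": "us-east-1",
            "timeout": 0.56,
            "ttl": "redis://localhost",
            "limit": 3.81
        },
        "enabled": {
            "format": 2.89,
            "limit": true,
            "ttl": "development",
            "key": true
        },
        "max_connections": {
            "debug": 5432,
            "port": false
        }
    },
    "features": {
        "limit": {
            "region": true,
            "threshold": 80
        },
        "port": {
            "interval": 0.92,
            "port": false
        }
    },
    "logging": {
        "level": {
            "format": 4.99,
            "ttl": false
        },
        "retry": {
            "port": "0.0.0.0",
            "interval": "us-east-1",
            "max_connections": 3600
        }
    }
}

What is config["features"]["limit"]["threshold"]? 80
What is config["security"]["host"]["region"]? "us-east-1"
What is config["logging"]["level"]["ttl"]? False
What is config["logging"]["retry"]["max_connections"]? 3600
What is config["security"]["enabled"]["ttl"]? "development"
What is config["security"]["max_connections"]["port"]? False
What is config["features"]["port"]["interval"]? 0.92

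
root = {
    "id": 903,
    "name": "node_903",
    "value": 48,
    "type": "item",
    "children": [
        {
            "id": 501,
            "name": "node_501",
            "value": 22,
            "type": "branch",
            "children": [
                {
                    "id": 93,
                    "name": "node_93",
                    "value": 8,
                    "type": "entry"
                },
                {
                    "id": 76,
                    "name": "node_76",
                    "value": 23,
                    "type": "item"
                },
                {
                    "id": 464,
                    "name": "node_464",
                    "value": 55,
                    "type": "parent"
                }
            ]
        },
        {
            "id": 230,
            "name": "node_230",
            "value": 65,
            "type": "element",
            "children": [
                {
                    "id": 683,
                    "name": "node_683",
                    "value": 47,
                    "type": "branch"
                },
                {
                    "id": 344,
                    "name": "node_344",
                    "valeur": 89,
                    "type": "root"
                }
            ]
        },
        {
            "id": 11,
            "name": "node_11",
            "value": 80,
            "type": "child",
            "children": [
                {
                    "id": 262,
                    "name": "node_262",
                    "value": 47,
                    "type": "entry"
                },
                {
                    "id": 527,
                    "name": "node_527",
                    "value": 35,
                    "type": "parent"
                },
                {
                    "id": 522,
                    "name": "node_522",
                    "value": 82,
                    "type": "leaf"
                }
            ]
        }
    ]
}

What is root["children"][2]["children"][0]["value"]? 47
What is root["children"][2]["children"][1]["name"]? "node_527"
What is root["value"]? 48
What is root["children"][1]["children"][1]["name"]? "node_344"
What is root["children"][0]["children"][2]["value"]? 55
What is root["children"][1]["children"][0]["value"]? 47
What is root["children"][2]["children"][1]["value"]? 35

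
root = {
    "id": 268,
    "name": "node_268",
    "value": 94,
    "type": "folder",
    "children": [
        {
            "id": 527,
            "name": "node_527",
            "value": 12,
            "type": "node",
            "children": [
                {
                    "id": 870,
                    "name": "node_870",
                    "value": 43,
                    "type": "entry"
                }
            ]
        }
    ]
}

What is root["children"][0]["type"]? "node"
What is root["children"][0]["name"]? "node_527"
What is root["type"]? "folder"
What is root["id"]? 268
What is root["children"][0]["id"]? 527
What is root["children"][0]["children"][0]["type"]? "entry"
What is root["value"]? 94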